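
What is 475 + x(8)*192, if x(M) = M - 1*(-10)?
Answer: 3931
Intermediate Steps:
x(M) = 10 + M (x(M) = M + 10 = 10 + M)
475 + x(8)*192 = 475 + (10 + 8)*192 = 475 + 18*192 = 475 + 3456 = 3931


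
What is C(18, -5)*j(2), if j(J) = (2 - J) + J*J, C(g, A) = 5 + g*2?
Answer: 164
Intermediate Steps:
C(g, A) = 5 + 2*g
j(J) = 2 + J**2 - J (j(J) = (2 - J) + J**2 = 2 + J**2 - J)
C(18, -5)*j(2) = (5 + 2*18)*(2 + 2**2 - 1*2) = (5 + 36)*(2 + 4 - 2) = 41*4 = 164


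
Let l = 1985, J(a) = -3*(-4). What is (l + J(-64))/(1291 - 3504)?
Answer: -1997/2213 ≈ -0.90240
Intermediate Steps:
J(a) = 12
(l + J(-64))/(1291 - 3504) = (1985 + 12)/(1291 - 3504) = 1997/(-2213) = 1997*(-1/2213) = -1997/2213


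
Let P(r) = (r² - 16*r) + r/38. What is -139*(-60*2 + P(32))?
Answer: -1037496/19 ≈ -54605.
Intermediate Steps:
P(r) = r² - 607*r/38 (P(r) = (r² - 16*r) + r*(1/38) = (r² - 16*r) + r/38 = r² - 607*r/38)
-139*(-60*2 + P(32)) = -139*(-60*2 + (1/38)*32*(-607 + 38*32)) = -139*(-120 + (1/38)*32*(-607 + 1216)) = -139*(-120 + (1/38)*32*609) = -139*(-120 + 9744/19) = -139*7464/19 = -1037496/19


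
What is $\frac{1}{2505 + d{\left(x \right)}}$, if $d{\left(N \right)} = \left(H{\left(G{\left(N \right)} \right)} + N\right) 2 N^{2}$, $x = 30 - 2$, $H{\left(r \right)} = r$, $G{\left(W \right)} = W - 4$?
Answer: $\frac{1}{84041} \approx 1.1899 \cdot 10^{-5}$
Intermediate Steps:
$G{\left(W \right)} = -4 + W$
$x = 28$
$d{\left(N \right)} = N^{2} \left(-8 + 4 N\right)$ ($d{\left(N \right)} = \left(\left(-4 + N\right) + N\right) 2 N^{2} = \left(-4 + 2 N\right) 2 N^{2} = \left(-8 + 4 N\right) N^{2} = N^{2} \left(-8 + 4 N\right)$)
$\frac{1}{2505 + d{\left(x \right)}} = \frac{1}{2505 + 4 \cdot 28^{2} \left(-2 + 28\right)} = \frac{1}{2505 + 4 \cdot 784 \cdot 26} = \frac{1}{2505 + 81536} = \frac{1}{84041}$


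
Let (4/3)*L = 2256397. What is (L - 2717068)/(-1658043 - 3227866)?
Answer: 585583/2791948 ≈ 0.20974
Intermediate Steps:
L = 6769191/4 (L = (¾)*2256397 = 6769191/4 ≈ 1.6923e+6)
(L - 2717068)/(-1658043 - 3227866) = (6769191/4 - 2717068)/(-1658043 - 3227866) = -4099081/4/(-4885909) = -4099081/4*(-1/4885909) = 585583/2791948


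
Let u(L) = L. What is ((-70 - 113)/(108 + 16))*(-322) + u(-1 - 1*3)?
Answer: 29215/62 ≈ 471.21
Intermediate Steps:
((-70 - 113)/(108 + 16))*(-322) + u(-1 - 1*3) = ((-70 - 113)/(108 + 16))*(-322) + (-1 - 1*3) = -183/124*(-322) + (-1 - 3) = -183*1/124*(-322) - 4 = -183/124*(-322) - 4 = 29463/62 - 4 = 29215/62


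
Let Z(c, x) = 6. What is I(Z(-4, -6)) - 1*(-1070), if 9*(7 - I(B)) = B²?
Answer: 1073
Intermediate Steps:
I(B) = 7 - B²/9
I(Z(-4, -6)) - 1*(-1070) = (7 - ⅑*6²) - 1*(-1070) = (7 - ⅑*36) + 1070 = (7 - 4) + 1070 = 3 + 1070 = 1073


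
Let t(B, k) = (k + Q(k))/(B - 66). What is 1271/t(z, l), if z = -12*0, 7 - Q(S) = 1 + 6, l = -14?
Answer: 41943/7 ≈ 5991.9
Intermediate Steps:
Q(S) = 0 (Q(S) = 7 - (1 + 6) = 7 - 1*7 = 7 - 7 = 0)
z = 0
t(B, k) = k/(-66 + B) (t(B, k) = (k + 0)/(B - 66) = k/(-66 + B))
1271/t(z, l) = 1271/((-14/(-66 + 0))) = 1271/((-14/(-66))) = 1271/((-14*(-1/66))) = 1271/(7/33) = 1271*(33/7) = 41943/7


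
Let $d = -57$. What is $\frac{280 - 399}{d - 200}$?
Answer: $\frac{119}{257} \approx 0.46304$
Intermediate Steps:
$\frac{280 - 399}{d - 200} = \frac{280 - 399}{-57 - 200} = - \frac{119}{-257} = \left(-119\right) \left(- \frac{1}{257}\right) = \frac{119}{257}$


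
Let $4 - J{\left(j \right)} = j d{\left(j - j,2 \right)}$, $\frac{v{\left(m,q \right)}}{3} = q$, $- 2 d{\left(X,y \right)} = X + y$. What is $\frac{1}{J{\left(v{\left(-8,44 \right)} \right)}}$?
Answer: $\frac{1}{136} \approx 0.0073529$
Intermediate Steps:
$d{\left(X,y \right)} = - \frac{X}{2} - \frac{y}{2}$ ($d{\left(X,y \right)} = - \frac{X + y}{2} = - \frac{X}{2} - \frac{y}{2}$)
$v{\left(m,q \right)} = 3 q$
$J{\left(j \right)} = 4 + j$ ($J{\left(j \right)} = 4 - j \left(- \frac{j - j}{2} - 1\right) = 4 - j \left(\left(- \frac{1}{2}\right) 0 - 1\right) = 4 - j \left(0 - 1\right) = 4 - j \left(-1\right) = 4 - - j = 4 + j$)
$\frac{1}{J{\left(v{\left(-8,44 \right)} \right)}} = \frac{1}{4 + 3 \cdot 44} = \frac{1}{4 + 132} = \frac{1}{136}$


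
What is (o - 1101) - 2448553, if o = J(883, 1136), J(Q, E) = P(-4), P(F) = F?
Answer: -2449658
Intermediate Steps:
J(Q, E) = -4
o = -4
(o - 1101) - 2448553 = (-4 - 1101) - 2448553 = -1105 - 2448553 = -2449658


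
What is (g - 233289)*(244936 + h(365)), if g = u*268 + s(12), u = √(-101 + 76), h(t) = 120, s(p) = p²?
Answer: -57133581120 + 328375040*I ≈ -5.7134e+10 + 3.2838e+8*I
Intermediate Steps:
u = 5*I (u = √(-25) = 5*I ≈ 5.0*I)
g = 144 + 1340*I (g = (5*I)*268 + 12² = 1340*I + 144 = 144 + 1340*I ≈ 144.0 + 1340.0*I)
(g - 233289)*(244936 + h(365)) = ((144 + 1340*I) - 233289)*(244936 + 120) = (-233145 + 1340*I)*245056 = -57133581120 + 328375040*I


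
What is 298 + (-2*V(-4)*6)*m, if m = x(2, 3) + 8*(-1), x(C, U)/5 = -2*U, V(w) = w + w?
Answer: -3350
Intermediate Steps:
V(w) = 2*w
x(C, U) = -10*U (x(C, U) = 5*(-2*U) = -10*U)
m = -38 (m = -10*3 + 8*(-1) = -30 - 8 = -38)
298 + (-2*V(-4)*6)*m = 298 + (-4*(-4)*6)*(-38) = 298 + (-2*(-8)*6)*(-38) = 298 + (16*6)*(-38) = 298 + 96*(-38) = 298 - 3648 = -3350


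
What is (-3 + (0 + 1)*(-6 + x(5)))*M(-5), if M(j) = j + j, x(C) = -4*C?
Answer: 290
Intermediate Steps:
M(j) = 2*j
(-3 + (0 + 1)*(-6 + x(5)))*M(-5) = (-3 + (0 + 1)*(-6 - 4*5))*(2*(-5)) = (-3 + 1*(-6 - 20))*(-10) = (-3 + 1*(-26))*(-10) = (-3 - 26)*(-10) = -29*(-10) = 290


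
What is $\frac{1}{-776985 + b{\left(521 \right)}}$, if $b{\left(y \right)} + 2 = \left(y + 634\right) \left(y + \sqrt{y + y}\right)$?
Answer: $- \frac{87616}{14658099887} - \frac{1155 \sqrt{1042}}{29316199774} \approx -7.2491 \cdot 10^{-6}$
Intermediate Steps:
$b{\left(y \right)} = -2 + \left(634 + y\right) \left(y + \sqrt{2} \sqrt{y}\right)$ ($b{\left(y \right)} = -2 + \left(y + 634\right) \left(y + \sqrt{y + y}\right) = -2 + \left(634 + y\right) \left(y + \sqrt{2 y}\right) = -2 + \left(634 + y\right) \left(y + \sqrt{2} \sqrt{y}\right)$)
$\frac{1}{-776985 + b{\left(521 \right)}} = \frac{1}{-776985 + \left(-2 + 521^{2} + 634 \cdot 521 + \sqrt{2} \cdot 521^{\frac{3}{2}} + 634 \sqrt{2} \sqrt{521}\right)} = \frac{1}{-776985 + \left(-2 + 271441 + 330314 + \sqrt{2} \cdot 521 \sqrt{521} + 634 \sqrt{1042}\right)} = \frac{1}{-776985 + \left(-2 + 271441 + 330314 + 521 \sqrt{1042} + 634 \sqrt{1042}\right)} = \frac{1}{-776985 + \left(601753 + 1155 \sqrt{1042}\right)} = \frac{1}{-175232 + 1155 \sqrt{1042}}$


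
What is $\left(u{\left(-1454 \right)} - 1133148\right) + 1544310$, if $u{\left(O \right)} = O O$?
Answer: $2525278$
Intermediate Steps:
$u{\left(O \right)} = O^{2}$
$\left(u{\left(-1454 \right)} - 1133148\right) + 1544310 = \left(\left(-1454\right)^{2} - 1133148\right) + 1544310 = \left(2114116 - 1133148\right) + 1544310 = 980968 + 1544310 = 2525278$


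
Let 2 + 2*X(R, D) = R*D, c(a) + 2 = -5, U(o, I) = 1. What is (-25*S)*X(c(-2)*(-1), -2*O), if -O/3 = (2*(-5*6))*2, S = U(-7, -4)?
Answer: 63025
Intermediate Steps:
c(a) = -7 (c(a) = -2 - 5 = -7)
S = 1
O = 360 (O = -3*2*(-5*6)*2 = -3*2*(-30)*2 = -(-180)*2 = -3*(-120) = 360)
X(R, D) = -1 + D*R/2 (X(R, D) = -1 + (R*D)/2 = -1 + (D*R)/2 = -1 + D*R/2)
(-25*S)*X(c(-2)*(-1), -2*O) = (-25*1)*(-1 + (-2*360)*(-7*(-1))/2) = -25*(-1 + (½)*(-720)*7) = -25*(-1 - 2520) = -25*(-2521) = 63025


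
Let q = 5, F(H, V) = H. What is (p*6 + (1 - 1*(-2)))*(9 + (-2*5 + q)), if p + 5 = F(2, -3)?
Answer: -60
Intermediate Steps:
p = -3 (p = -5 + 2 = -3)
(p*6 + (1 - 1*(-2)))*(9 + (-2*5 + q)) = (-3*6 + (1 - 1*(-2)))*(9 + (-2*5 + 5)) = (-18 + (1 + 2))*(9 + (-10 + 5)) = (-18 + 3)*(9 - 5) = -15*4 = -60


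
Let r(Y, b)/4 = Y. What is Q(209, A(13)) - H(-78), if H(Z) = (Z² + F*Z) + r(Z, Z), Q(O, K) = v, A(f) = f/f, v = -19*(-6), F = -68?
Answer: -10962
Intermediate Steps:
r(Y, b) = 4*Y
v = 114
A(f) = 1
Q(O, K) = 114
H(Z) = Z² - 64*Z (H(Z) = (Z² - 68*Z) + 4*Z = Z² - 64*Z)
Q(209, A(13)) - H(-78) = 114 - (-78)*(-64 - 78) = 114 - (-78)*(-142) = 114 - 1*11076 = 114 - 11076 = -10962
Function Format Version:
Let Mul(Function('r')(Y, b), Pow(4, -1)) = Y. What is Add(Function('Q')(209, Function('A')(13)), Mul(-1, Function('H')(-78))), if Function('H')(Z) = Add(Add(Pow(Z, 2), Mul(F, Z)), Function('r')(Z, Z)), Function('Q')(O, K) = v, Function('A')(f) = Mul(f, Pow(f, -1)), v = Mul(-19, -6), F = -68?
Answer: -10962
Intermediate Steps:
Function('r')(Y, b) = Mul(4, Y)
v = 114
Function('A')(f) = 1
Function('Q')(O, K) = 114
Function('H')(Z) = Add(Pow(Z, 2), Mul(-64, Z)) (Function('H')(Z) = Add(Add(Pow(Z, 2), Mul(-68, Z)), Mul(4, Z)) = Add(Pow(Z, 2), Mul(-64, Z)))
Add(Function('Q')(209, Function('A')(13)), Mul(-1, Function('H')(-78))) = Add(114, Mul(-1, Mul(-78, Add(-64, -78)))) = Add(114, Mul(-1, Mul(-78, -142))) = Add(114, Mul(-1, 11076)) = Add(114, -11076) = -10962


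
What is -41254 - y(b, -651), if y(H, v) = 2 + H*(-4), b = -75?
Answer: -41556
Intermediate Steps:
y(H, v) = 2 - 4*H
-41254 - y(b, -651) = -41254 - (2 - 4*(-75)) = -41254 - (2 + 300) = -41254 - 1*302 = -41254 - 302 = -41556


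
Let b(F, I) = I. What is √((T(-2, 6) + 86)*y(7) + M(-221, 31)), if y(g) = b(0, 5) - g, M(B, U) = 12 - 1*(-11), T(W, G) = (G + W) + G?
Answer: 13*I ≈ 13.0*I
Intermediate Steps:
T(W, G) = W + 2*G
M(B, U) = 23 (M(B, U) = 12 + 11 = 23)
y(g) = 5 - g
√((T(-2, 6) + 86)*y(7) + M(-221, 31)) = √(((-2 + 2*6) + 86)*(5 - 1*7) + 23) = √(((-2 + 12) + 86)*(5 - 7) + 23) = √((10 + 86)*(-2) + 23) = √(96*(-2) + 23) = √(-192 + 23) = √(-169) = 13*I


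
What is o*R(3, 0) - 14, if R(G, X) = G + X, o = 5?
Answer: 1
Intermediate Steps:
o*R(3, 0) - 14 = 5*(3 + 0) - 14 = 5*3 - 14 = 15 - 14 = 1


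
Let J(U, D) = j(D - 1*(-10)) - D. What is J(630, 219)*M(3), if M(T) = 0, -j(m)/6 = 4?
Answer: 0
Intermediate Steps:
j(m) = -24 (j(m) = -6*4 = -24)
J(U, D) = -24 - D
J(630, 219)*M(3) = (-24 - 1*219)*0 = (-24 - 219)*0 = -243*0 = 0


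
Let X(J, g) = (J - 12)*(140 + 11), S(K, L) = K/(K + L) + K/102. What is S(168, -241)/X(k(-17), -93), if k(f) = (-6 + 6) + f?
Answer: 28/187391 ≈ 0.00014942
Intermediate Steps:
S(K, L) = K/102 + K/(K + L) (S(K, L) = K/(K + L) + K*(1/102) = K/(K + L) + K/102 = K/102 + K/(K + L))
k(f) = f (k(f) = 0 + f = f)
X(J, g) = -1812 + 151*J (X(J, g) = (-12 + J)*151 = -1812 + 151*J)
S(168, -241)/X(k(-17), -93) = ((1/102)*168*(102 + 168 - 241)/(168 - 241))/(-1812 + 151*(-17)) = ((1/102)*168*29/(-73))/(-1812 - 2567) = ((1/102)*168*(-1/73)*29)/(-4379) = -812/1241*(-1/4379) = 28/187391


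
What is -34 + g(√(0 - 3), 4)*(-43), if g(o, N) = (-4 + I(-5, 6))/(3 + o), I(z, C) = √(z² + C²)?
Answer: 9 - 43*√61/4 - 43*I*√3/3 + 43*I*√183/12 ≈ -74.96 + 23.648*I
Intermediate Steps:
I(z, C) = √(C² + z²)
g(o, N) = (-4 + √61)/(3 + o) (g(o, N) = (-4 + √(6² + (-5)²))/(3 + o) = (-4 + √(36 + 25))/(3 + o) = (-4 + √61)/(3 + o))
-34 + g(√(0 - 3), 4)*(-43) = -34 + ((-4 + √61)/(3 + √(0 - 3)))*(-43) = -34 + ((-4 + √61)/(3 + √(-3)))*(-43) = -34 + ((-4 + √61)/(3 + I*√3))*(-43) = -34 - 43*(-4 + √61)/(3 + I*√3)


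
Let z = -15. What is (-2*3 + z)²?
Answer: 441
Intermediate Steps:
(-2*3 + z)² = (-2*3 - 15)² = (-6 - 15)² = (-21)² = 441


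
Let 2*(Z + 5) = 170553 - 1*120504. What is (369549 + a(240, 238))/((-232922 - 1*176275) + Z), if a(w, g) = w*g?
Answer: -853338/768355 ≈ -1.1106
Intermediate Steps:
a(w, g) = g*w
Z = 50039/2 (Z = -5 + (170553 - 1*120504)/2 = -5 + (170553 - 120504)/2 = -5 + (½)*50049 = -5 + 50049/2 = 50039/2 ≈ 25020.)
(369549 + a(240, 238))/((-232922 - 1*176275) + Z) = (369549 + 238*240)/((-232922 - 1*176275) + 50039/2) = (369549 + 57120)/((-232922 - 176275) + 50039/2) = 426669/(-409197 + 50039/2) = 426669/(-768355/2) = 426669*(-2/768355) = -853338/768355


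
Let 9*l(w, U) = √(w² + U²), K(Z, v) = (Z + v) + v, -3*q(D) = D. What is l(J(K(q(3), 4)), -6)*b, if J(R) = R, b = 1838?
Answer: 1838*√85/9 ≈ 1882.8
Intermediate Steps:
q(D) = -D/3
K(Z, v) = Z + 2*v
l(w, U) = √(U² + w²)/9 (l(w, U) = √(w² + U²)/9 = √(U² + w²)/9)
l(J(K(q(3), 4)), -6)*b = (√((-6)² + (-⅓*3 + 2*4)²)/9)*1838 = (√(36 + (-1 + 8)²)/9)*1838 = (√(36 + 7²)/9)*1838 = (√(36 + 49)/9)*1838 = (√85/9)*1838 = 1838*√85/9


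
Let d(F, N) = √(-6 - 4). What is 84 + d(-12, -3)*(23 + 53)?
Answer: 84 + 76*I*√10 ≈ 84.0 + 240.33*I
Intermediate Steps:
d(F, N) = I*√10 (d(F, N) = √(-10) = I*√10)
84 + d(-12, -3)*(23 + 53) = 84 + (I*√10)*(23 + 53) = 84 + (I*√10)*76 = 84 + 76*I*√10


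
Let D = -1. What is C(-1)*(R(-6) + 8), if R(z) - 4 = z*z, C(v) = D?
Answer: -48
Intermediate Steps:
C(v) = -1
R(z) = 4 + z² (R(z) = 4 + z*z = 4 + z²)
C(-1)*(R(-6) + 8) = -((4 + (-6)²) + 8) = -((4 + 36) + 8) = -(40 + 8) = -1*48 = -48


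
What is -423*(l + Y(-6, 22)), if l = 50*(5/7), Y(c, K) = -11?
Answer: -73179/7 ≈ -10454.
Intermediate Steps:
l = 250/7 (l = 50*(5*(1/7)) = 50*(5/7) = 250/7 ≈ 35.714)
-423*(l + Y(-6, 22)) = -423*(250/7 - 11) = -423*173/7 = -73179/7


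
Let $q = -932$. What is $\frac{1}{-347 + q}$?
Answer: $- \frac{1}{1279} \approx -0.00078186$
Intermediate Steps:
$\frac{1}{-347 + q} = \frac{1}{-347 - 932} = \frac{1}{-1279} = - \frac{1}{1279}$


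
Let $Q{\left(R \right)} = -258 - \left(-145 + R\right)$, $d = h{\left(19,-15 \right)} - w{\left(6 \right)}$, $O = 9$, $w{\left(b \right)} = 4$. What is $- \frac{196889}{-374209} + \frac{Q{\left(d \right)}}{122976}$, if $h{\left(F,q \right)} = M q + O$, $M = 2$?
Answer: $\frac{274769219}{522940068} \approx 0.52543$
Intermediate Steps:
$h{\left(F,q \right)} = 9 + 2 q$ ($h{\left(F,q \right)} = 2 q + 9 = 9 + 2 q$)
$d = -25$ ($d = \left(9 + 2 \left(-15\right)\right) - 4 = \left(9 - 30\right) - 4 = -21 - 4 = -25$)
$Q{\left(R \right)} = -113 - R$
$- \frac{196889}{-374209} + \frac{Q{\left(d \right)}}{122976} = - \frac{196889}{-374209} + \frac{-113 - -25}{122976} = \left(-196889\right) \left(- \frac{1}{374209}\right) + \left(-113 + 25\right) \frac{1}{122976} = \frac{17899}{34019} - \frac{11}{15372} = \frac{274769219}{522940068}$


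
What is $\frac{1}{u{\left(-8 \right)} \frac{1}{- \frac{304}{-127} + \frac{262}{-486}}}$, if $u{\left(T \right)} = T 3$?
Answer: $- \frac{57235}{740664} \approx -0.077275$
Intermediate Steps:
$u{\left(T \right)} = 3 T$
$\frac{1}{u{\left(-8 \right)} \frac{1}{- \frac{304}{-127} + \frac{262}{-486}}} = \frac{1}{3 \left(-8\right) \frac{1}{- \frac{304}{-127} + \frac{262}{-486}}} = \frac{1}{\left(-24\right) \frac{1}{\left(-304\right) \left(- \frac{1}{127}\right) + 262 \left(- \frac{1}{486}\right)}} = \frac{1}{\left(-24\right) \frac{1}{\frac{304}{127} - \frac{131}{243}}} = \frac{1}{\left(-24\right) \frac{1}{\frac{57235}{30861}}} = \frac{1}{\left(-24\right) \frac{30861}{57235}} = \frac{1}{- \frac{740664}{57235}} = - \frac{57235}{740664}$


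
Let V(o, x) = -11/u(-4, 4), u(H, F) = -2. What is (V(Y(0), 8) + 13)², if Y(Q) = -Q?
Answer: 1369/4 ≈ 342.25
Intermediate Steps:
V(o, x) = 11/2 (V(o, x) = -11/(-2) = -11*(-½) = 11/2)
(V(Y(0), 8) + 13)² = (11/2 + 13)² = (37/2)² = 1369/4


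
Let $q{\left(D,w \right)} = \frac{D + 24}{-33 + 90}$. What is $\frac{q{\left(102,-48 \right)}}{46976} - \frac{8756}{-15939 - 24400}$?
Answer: $\frac{3908404751}{18002166208} \approx 0.21711$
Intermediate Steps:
$q{\left(D,w \right)} = \frac{8}{19} + \frac{D}{57}$ ($q{\left(D,w \right)} = \frac{24 + D}{57} = \left(24 + D\right) \frac{1}{57} = \frac{8}{19} + \frac{D}{57}$)
$\frac{q{\left(102,-48 \right)}}{46976} - \frac{8756}{-15939 - 24400} = \frac{\frac{8}{19} + \frac{1}{57} \cdot 102}{46976} - \frac{8756}{-15939 - 24400} = \left(\frac{8}{19} + \frac{34}{19}\right) \frac{1}{46976} - \frac{8756}{-15939 - 24400} = \frac{42}{19} \cdot \frac{1}{46976} - \frac{8756}{-40339} = \frac{21}{446272} - - \frac{8756}{40339} = \frac{21}{446272} + \frac{8756}{40339} = \frac{3908404751}{18002166208}$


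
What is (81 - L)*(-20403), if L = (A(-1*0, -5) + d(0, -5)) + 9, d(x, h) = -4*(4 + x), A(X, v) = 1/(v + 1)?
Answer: -7202259/4 ≈ -1.8006e+6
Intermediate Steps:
A(X, v) = 1/(1 + v)
d(x, h) = -16 - 4*x
L = -29/4 (L = (1/(1 - 5) + (-16 - 4*0)) + 9 = (1/(-4) + (-16 + 0)) + 9 = (-¼ - 16) + 9 = -65/4 + 9 = -29/4 ≈ -7.2500)
(81 - L)*(-20403) = (81 - 1*(-29/4))*(-20403) = (81 + 29/4)*(-20403) = (353/4)*(-20403) = -7202259/4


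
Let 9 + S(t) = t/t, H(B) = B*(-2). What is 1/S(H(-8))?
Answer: -⅛ ≈ -0.12500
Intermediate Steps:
H(B) = -2*B
S(t) = -8 (S(t) = -9 + t/t = -9 + 1 = -8)
1/S(H(-8)) = 1/(-8) = -⅛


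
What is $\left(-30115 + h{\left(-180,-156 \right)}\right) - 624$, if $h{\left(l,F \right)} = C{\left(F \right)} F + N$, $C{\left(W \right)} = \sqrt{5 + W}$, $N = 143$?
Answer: $-30596 - 156 i \sqrt{151} \approx -30596.0 - 1917.0 i$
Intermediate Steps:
$h{\left(l,F \right)} = 143 + F \sqrt{5 + F}$ ($h{\left(l,F \right)} = \sqrt{5 + F} F + 143 = F \sqrt{5 + F} + 143 = 143 + F \sqrt{5 + F}$)
$\left(-30115 + h{\left(-180,-156 \right)}\right) - 624 = \left(-30115 + \left(143 - 156 \sqrt{5 - 156}\right)\right) - 624 = \left(-30115 + \left(143 - 156 \sqrt{-151}\right)\right) - 624 = \left(-30115 + \left(143 - 156 i \sqrt{151}\right)\right) - 624 = \left(-29972 - 156 i \sqrt{151}\right) - 624 = -30596 - 156 i \sqrt{151}$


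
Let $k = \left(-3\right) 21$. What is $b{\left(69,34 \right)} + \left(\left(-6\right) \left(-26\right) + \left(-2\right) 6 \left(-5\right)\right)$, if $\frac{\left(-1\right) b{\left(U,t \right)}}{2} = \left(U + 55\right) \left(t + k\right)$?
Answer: $7408$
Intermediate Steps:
$k = -63$
$b{\left(U,t \right)} = - 2 \left(-63 + t\right) \left(55 + U\right)$ ($b{\left(U,t \right)} = - 2 \left(U + 55\right) \left(t - 63\right) = - 2 \left(55 + U\right) \left(-63 + t\right) = - 2 \left(-63 + t\right) \left(55 + U\right)$)
$b{\left(69,34 \right)} + \left(\left(-6\right) \left(-26\right) + \left(-2\right) 6 \left(-5\right)\right) = \left(6930 - 3740 + 126 \cdot 69 - 138 \cdot 34\right) + \left(\left(-6\right) \left(-26\right) + \left(-2\right) 6 \left(-5\right)\right) = \left(6930 - 3740 + 8694 - 4692\right) + \left(156 - -60\right) = 7192 + \left(156 + 60\right) = 7192 + 216 = 7408$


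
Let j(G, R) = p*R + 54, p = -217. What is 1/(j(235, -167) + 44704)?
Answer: 1/80997 ≈ 1.2346e-5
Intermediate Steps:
j(G, R) = 54 - 217*R (j(G, R) = -217*R + 54 = 54 - 217*R)
1/(j(235, -167) + 44704) = 1/((54 - 217*(-167)) + 44704) = 1/((54 + 36239) + 44704) = 1/(36293 + 44704) = 1/80997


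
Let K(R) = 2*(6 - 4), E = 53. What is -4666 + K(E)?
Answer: -4662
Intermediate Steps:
K(R) = 4 (K(R) = 2*2 = 4)
-4666 + K(E) = -4666 + 4 = -4662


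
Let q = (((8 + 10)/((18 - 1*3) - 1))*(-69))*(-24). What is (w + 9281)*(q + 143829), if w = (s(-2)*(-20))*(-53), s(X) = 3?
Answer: 12731490927/7 ≈ 1.8188e+9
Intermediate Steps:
w = 3180 (w = (3*(-20))*(-53) = -60*(-53) = 3180)
q = 14904/7 (q = ((18/((18 - 3) - 1))*(-69))*(-24) = ((18/(15 - 1))*(-69))*(-24) = ((18/14)*(-69))*(-24) = ((18*(1/14))*(-69))*(-24) = ((9/7)*(-69))*(-24) = -621/7*(-24) = 14904/7 ≈ 2129.1)
(w + 9281)*(q + 143829) = (3180 + 9281)*(14904/7 + 143829) = 12461*(1021707/7) = 12731490927/7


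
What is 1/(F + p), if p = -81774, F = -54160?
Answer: -1/135934 ≈ -7.3565e-6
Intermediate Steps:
1/(F + p) = 1/(-54160 - 81774) = 1/(-135934) = -1/135934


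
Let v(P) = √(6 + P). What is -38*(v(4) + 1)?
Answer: -38 - 38*√10 ≈ -158.17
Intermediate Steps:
-38*(v(4) + 1) = -38*(√(6 + 4) + 1) = -38*(√10 + 1) = -38*(1 + √10) = -38 - 38*√10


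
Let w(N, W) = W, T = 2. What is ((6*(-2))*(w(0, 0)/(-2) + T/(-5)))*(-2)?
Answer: -48/5 ≈ -9.6000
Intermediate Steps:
((6*(-2))*(w(0, 0)/(-2) + T/(-5)))*(-2) = ((6*(-2))*(0/(-2) + 2/(-5)))*(-2) = -12*(0*(-½) + 2*(-⅕))*(-2) = -12*(0 - ⅖)*(-2) = -12*(-⅖)*(-2) = (24/5)*(-2) = -48/5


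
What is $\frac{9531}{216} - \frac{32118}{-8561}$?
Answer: $\frac{3278977}{68488} \approx 47.877$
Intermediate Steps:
$\frac{9531}{216} - \frac{32118}{-8561} = 9531 \cdot \frac{1}{216} - - \frac{32118}{8561} = \frac{353}{8} + \frac{32118}{8561} = \frac{3278977}{68488}$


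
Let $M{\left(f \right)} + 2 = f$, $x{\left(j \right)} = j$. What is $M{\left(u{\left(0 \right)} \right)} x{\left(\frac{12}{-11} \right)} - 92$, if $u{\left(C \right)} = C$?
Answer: $- \frac{988}{11} \approx -89.818$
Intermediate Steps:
$M{\left(f \right)} = -2 + f$
$M{\left(u{\left(0 \right)} \right)} x{\left(\frac{12}{-11} \right)} - 92 = \left(-2 + 0\right) \frac{12}{-11} - 92 = - 2 \cdot 12 \left(- \frac{1}{11}\right) - 92 = \left(-2\right) \left(- \frac{12}{11}\right) - 92 = \frac{24}{11} - 92 = - \frac{988}{11}$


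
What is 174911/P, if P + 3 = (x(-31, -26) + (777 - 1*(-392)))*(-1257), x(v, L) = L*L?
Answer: -174911/2319168 ≈ -0.075420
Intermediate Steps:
x(v, L) = L**2
P = -2319168 (P = -3 + ((-26)**2 + (777 - 1*(-392)))*(-1257) = -3 + (676 + (777 + 392))*(-1257) = -3 + (676 + 1169)*(-1257) = -3 + 1845*(-1257) = -3 - 2319165 = -2319168)
174911/P = 174911/(-2319168) = 174911*(-1/2319168) = -174911/2319168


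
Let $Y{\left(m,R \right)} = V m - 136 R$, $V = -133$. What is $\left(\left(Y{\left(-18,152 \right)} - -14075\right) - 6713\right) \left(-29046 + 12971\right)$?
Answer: $175474700$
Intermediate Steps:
$Y{\left(m,R \right)} = - 136 R - 133 m$ ($Y{\left(m,R \right)} = - 133 m - 136 R = - 136 R - 133 m$)
$\left(\left(Y{\left(-18,152 \right)} - -14075\right) - 6713\right) \left(-29046 + 12971\right) = \left(\left(\left(\left(-136\right) 152 - -2394\right) - -14075\right) - 6713\right) \left(-29046 + 12971\right) = \left(\left(\left(-20672 + 2394\right) + 14075\right) - 6713\right) \left(-16075\right) = \left(\left(-18278 + 14075\right) - 6713\right) \left(-16075\right) = \left(-4203 - 6713\right) \left(-16075\right) = \left(-10916\right) \left(-16075\right) = 175474700$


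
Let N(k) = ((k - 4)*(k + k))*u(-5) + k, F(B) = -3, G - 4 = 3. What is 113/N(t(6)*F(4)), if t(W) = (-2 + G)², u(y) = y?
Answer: -1/525 ≈ -0.0019048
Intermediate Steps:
G = 7 (G = 4 + 3 = 7)
t(W) = 25 (t(W) = (-2 + 7)² = 5² = 25)
N(k) = k - 10*k*(-4 + k) (N(k) = ((k - 4)*(k + k))*(-5) + k = ((-4 + k)*(2*k))*(-5) + k = (2*k*(-4 + k))*(-5) + k = -10*k*(-4 + k) + k = k - 10*k*(-4 + k))
113/N(t(6)*F(4)) = 113/(((25*(-3))*(41 - 250*(-3)))) = 113/((-75*(41 - 10*(-75)))) = 113/((-75*(41 + 750))) = 113/((-75*791)) = 113/(-59325) = 113*(-1/59325) = -1/525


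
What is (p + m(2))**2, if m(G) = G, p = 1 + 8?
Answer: 121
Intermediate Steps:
p = 9
(p + m(2))**2 = (9 + 2)**2 = 11**2 = 121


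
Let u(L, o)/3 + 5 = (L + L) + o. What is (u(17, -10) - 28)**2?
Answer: 841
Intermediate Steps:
u(L, o) = -15 + 3*o + 6*L (u(L, o) = -15 + 3*((L + L) + o) = -15 + 3*(2*L + o) = -15 + 3*(o + 2*L) = -15 + (3*o + 6*L) = -15 + 3*o + 6*L)
(u(17, -10) - 28)**2 = ((-15 + 3*(-10) + 6*17) - 28)**2 = ((-15 - 30 + 102) - 28)**2 = (57 - 28)**2 = 29**2 = 841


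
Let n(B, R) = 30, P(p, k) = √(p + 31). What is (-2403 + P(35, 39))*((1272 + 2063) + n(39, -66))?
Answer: -8086095 + 3365*√66 ≈ -8.0588e+6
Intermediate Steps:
P(p, k) = √(31 + p)
(-2403 + P(35, 39))*((1272 + 2063) + n(39, -66)) = (-2403 + √(31 + 35))*((1272 + 2063) + 30) = (-2403 + √66)*(3335 + 30) = (-2403 + √66)*3365 = -8086095 + 3365*√66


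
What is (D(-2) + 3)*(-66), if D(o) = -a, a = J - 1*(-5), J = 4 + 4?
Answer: 660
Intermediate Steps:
J = 8
a = 13 (a = 8 - 1*(-5) = 8 + 5 = 13)
D(o) = -13 (D(o) = -1*13 = -13)
(D(-2) + 3)*(-66) = (-13 + 3)*(-66) = -10*(-66) = 660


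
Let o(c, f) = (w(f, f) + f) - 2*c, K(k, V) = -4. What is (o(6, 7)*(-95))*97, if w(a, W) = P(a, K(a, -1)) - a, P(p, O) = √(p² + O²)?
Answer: 110580 - 9215*√65 ≈ 36286.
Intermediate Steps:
P(p, O) = √(O² + p²)
w(a, W) = √(16 + a²) - a (w(a, W) = √((-4)² + a²) - a = √(16 + a²) - a)
o(c, f) = √(16 + f²) - 2*c (o(c, f) = ((√(16 + f²) - f) + f) - 2*c = √(16 + f²) - 2*c)
(o(6, 7)*(-95))*97 = ((√(16 + 7²) - 2*6)*(-95))*97 = ((√(16 + 49) - 12)*(-95))*97 = ((√65 - 12)*(-95))*97 = ((-12 + √65)*(-95))*97 = (1140 - 95*√65)*97 = 110580 - 9215*√65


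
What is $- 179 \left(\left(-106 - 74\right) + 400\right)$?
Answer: $-39380$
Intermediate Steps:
$- 179 \left(\left(-106 - 74\right) + 400\right) = - 179 \left(-180 + 400\right) = \left(-179\right) 220 = -39380$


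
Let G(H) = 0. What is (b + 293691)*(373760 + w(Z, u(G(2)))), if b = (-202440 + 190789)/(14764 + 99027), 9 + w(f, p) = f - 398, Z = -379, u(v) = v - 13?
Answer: 12464560182985820/113791 ≈ 1.0954e+11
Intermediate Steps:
u(v) = -13 + v
w(f, p) = -407 + f (w(f, p) = -9 + (f - 398) = -9 + (-398 + f) = -407 + f)
b = -11651/113791 ≈ -0.10239
(b + 293691)*(373760 + w(Z, u(G(2)))) = (-11651/113791 + 293691)*(373760 + (-407 - 379)) = 33419380930*(373760 - 786)/113791 = (33419380930/113791)*372974 = 12464560182985820/113791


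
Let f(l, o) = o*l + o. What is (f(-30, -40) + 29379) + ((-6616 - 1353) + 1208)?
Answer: 23778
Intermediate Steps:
f(l, o) = o + l*o (f(l, o) = l*o + o = o + l*o)
(f(-30, -40) + 29379) + ((-6616 - 1353) + 1208) = (-40*(1 - 30) + 29379) + ((-6616 - 1353) + 1208) = (-40*(-29) + 29379) + (-7969 + 1208) = (1160 + 29379) - 6761 = 30539 - 6761 = 23778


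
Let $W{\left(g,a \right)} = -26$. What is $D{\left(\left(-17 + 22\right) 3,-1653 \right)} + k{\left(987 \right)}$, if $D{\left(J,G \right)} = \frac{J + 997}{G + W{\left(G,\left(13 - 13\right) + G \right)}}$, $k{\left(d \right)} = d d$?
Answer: $\frac{71114293}{73} \approx 9.7417 \cdot 10^{5}$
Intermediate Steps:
$k{\left(d \right)} = d^{2}$
$D{\left(J,G \right)} = \frac{997 + J}{-26 + G}$ ($D{\left(J,G \right)} = \frac{J + 997}{G - 26} = \frac{997 + J}{-26 + G}$)
$D{\left(\left(-17 + 22\right) 3,-1653 \right)} + k{\left(987 \right)} = \frac{997 + \left(-17 + 22\right) 3}{-26 - 1653} + 987^{2} = \frac{997 + 5 \cdot 3}{-1679} + 974169 = - \frac{997 + 15}{1679} + 974169 = \left(- \frac{1}{1679}\right) 1012 + 974169 = - \frac{44}{73} + 974169 = \frac{71114293}{73}$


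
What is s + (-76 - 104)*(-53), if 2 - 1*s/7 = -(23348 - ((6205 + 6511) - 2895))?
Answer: 104243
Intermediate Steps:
s = 94703 (s = 14 - (-7)*(23348 - ((6205 + 6511) - 2895)) = 14 - (-7)*(23348 - (12716 - 2895)) = 14 - (-7)*(23348 - 1*9821) = 14 - (-7)*(23348 - 9821) = 14 - (-7)*13527 = 14 - 7*(-13527) = 14 + 94689 = 94703)
s + (-76 - 104)*(-53) = 94703 + (-76 - 104)*(-53) = 94703 - 180*(-53) = 94703 + 9540 = 104243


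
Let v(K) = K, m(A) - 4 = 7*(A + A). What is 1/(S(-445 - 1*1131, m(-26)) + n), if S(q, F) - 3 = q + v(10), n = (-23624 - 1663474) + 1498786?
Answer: -1/189875 ≈ -5.2666e-6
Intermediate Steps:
m(A) = 4 + 14*A (m(A) = 4 + 7*(A + A) = 4 + 7*(2*A) = 4 + 14*A)
n = -188312 (n = -1687098 + 1498786 = -188312)
S(q, F) = 13 + q (S(q, F) = 3 + (q + 10) = 3 + (10 + q) = 13 + q)
1/(S(-445 - 1*1131, m(-26)) + n) = 1/((13 + (-445 - 1*1131)) - 188312) = 1/((13 + (-445 - 1131)) - 188312) = 1/((13 - 1576) - 188312) = 1/(-1563 - 188312) = 1/(-189875) = -1/189875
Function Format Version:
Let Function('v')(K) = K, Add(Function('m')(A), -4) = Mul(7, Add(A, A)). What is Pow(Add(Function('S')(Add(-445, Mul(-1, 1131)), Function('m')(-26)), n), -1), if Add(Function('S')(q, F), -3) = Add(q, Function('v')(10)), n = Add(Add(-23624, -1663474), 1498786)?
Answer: Rational(-1, 189875) ≈ -5.2666e-6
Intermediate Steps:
Function('m')(A) = Add(4, Mul(14, A)) (Function('m')(A) = Add(4, Mul(7, Add(A, A))) = Add(4, Mul(7, Mul(2, A))) = Add(4, Mul(14, A)))
n = -188312 (n = Add(-1687098, 1498786) = -188312)
Function('S')(q, F) = Add(13, q) (Function('S')(q, F) = Add(3, Add(q, 10)) = Add(3, Add(10, q)) = Add(13, q))
Pow(Add(Function('S')(Add(-445, Mul(-1, 1131)), Function('m')(-26)), n), -1) = Pow(Add(Add(13, Add(-445, Mul(-1, 1131))), -188312), -1) = Pow(Add(Add(13, Add(-445, -1131)), -188312), -1) = Pow(Add(Add(13, -1576), -188312), -1) = Pow(Add(-1563, -188312), -1) = Pow(-189875, -1) = Rational(-1, 189875)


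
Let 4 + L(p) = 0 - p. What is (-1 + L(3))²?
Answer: 64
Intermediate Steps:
L(p) = -4 - p (L(p) = -4 + (0 - p) = -4 - p)
(-1 + L(3))² = (-1 + (-4 - 1*3))² = (-1 + (-4 - 3))² = (-1 - 7)² = (-8)² = 64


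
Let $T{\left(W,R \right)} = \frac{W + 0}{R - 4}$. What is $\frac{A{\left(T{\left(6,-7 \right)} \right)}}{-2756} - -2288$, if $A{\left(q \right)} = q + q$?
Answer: $\frac{17340755}{7579} \approx 2288.0$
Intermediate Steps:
$T{\left(W,R \right)} = \frac{W}{-4 + R}$
$A{\left(q \right)} = 2 q$
$\frac{A{\left(T{\left(6,-7 \right)} \right)}}{-2756} - -2288 = \frac{2 \frac{6}{-4 - 7}}{-2756} - -2288 = 2 \frac{6}{-11} \left(- \frac{1}{2756}\right) + 2288 = 2 \cdot 6 \left(- \frac{1}{11}\right) \left(- \frac{1}{2756}\right) + 2288 = 2 \left(- \frac{6}{11}\right) \left(- \frac{1}{2756}\right) + 2288 = \left(- \frac{12}{11}\right) \left(- \frac{1}{2756}\right) + 2288 = \frac{3}{7579} + 2288 = \frac{17340755}{7579}$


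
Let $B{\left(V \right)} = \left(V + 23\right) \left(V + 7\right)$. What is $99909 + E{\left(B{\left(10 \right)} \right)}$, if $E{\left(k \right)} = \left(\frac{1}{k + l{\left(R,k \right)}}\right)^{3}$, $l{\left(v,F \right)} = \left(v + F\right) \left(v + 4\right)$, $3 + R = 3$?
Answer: $\frac{2204972659778626}{22069810125} \approx 99909.0$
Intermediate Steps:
$R = 0$ ($R = -3 + 3 = 0$)
$l{\left(v,F \right)} = \left(4 + v\right) \left(F + v\right)$ ($l{\left(v,F \right)} = \left(F + v\right) \left(4 + v\right) = \left(4 + v\right) \left(F + v\right)$)
$B{\left(V \right)} = \left(7 + V\right) \left(23 + V\right)$ ($B{\left(V \right)} = \left(23 + V\right) \left(7 + V\right) = \left(7 + V\right) \left(23 + V\right)$)
$E{\left(k \right)} = \frac{1}{125 k^{3}}$ ($E{\left(k \right)} = \left(\frac{1}{k + \left(0^{2} + 4 k + 4 \cdot 0 + k 0\right)}\right)^{3} = \left(\frac{1}{k + \left(0 + 4 k + 0 + 0\right)}\right)^{3} = \left(\frac{1}{k + 4 k}\right)^{3} = \left(\frac{1}{5 k}\right)^{3} = \frac{1}{125 k^{3}}$)
$99909 + E{\left(B{\left(10 \right)} \right)} = 99909 + \frac{1}{125 \left(161 + 10^{2} + 30 \cdot 10\right)^{3}} = 99909 + \frac{1}{125 \left(161 + 100 + 300\right)^{3}} = 99909 + \frac{1}{125 \cdot 176558481} = 99909 + \frac{1}{125} \cdot \frac{1}{176558481} = 99909 + \frac{1}{22069810125} = \frac{2204972659778626}{22069810125}$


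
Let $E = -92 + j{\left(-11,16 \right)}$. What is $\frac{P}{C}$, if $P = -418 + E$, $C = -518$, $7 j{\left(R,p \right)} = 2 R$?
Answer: $\frac{1796}{1813} \approx 0.99062$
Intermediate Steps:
$j{\left(R,p \right)} = \frac{2 R}{7}$
$E = - \frac{666}{7}$ ($E = -92 + \frac{2}{7} \left(-11\right) = -92 - \frac{22}{7} = - \frac{666}{7} \approx -95.143$)
$P = - \frac{3592}{7}$ ($P = -418 - \frac{666}{7} = - \frac{3592}{7} \approx -513.14$)
$\frac{P}{C} = - \frac{3592}{7 \left(-518\right)} = \left(- \frac{3592}{7}\right) \left(- \frac{1}{518}\right) = \frac{1796}{1813}$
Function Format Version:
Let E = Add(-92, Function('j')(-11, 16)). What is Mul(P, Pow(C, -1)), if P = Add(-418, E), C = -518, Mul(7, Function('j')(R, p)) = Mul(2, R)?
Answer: Rational(1796, 1813) ≈ 0.99062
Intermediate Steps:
Function('j')(R, p) = Mul(Rational(2, 7), R) (Function('j')(R, p) = Mul(Rational(1, 7), Mul(2, R)) = Mul(Rational(2, 7), R))
E = Rational(-666, 7) (E = Add(-92, Mul(Rational(2, 7), -11)) = Add(-92, Rational(-22, 7)) = Rational(-666, 7) ≈ -95.143)
P = Rational(-3592, 7) (P = Add(-418, Rational(-666, 7)) = Rational(-3592, 7) ≈ -513.14)
Mul(P, Pow(C, -1)) = Mul(Rational(-3592, 7), Pow(-518, -1)) = Mul(Rational(-3592, 7), Rational(-1, 518)) = Rational(1796, 1813)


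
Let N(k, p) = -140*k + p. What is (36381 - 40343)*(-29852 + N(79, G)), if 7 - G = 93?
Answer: 162434076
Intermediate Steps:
G = -86 (G = 7 - 1*93 = 7 - 93 = -86)
N(k, p) = p - 140*k
(36381 - 40343)*(-29852 + N(79, G)) = (36381 - 40343)*(-29852 + (-86 - 140*79)) = -3962*(-29852 + (-86 - 11060)) = -3962*(-29852 - 11146) = -3962*(-40998) = 162434076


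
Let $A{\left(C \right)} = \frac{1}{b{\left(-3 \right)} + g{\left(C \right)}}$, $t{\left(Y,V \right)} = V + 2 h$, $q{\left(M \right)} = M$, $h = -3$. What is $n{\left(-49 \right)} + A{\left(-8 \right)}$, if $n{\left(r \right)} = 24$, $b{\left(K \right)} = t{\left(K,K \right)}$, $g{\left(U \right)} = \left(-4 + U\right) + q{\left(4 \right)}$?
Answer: $\frac{407}{17} \approx 23.941$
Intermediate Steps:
$t{\left(Y,V \right)} = -6 + V$ ($t{\left(Y,V \right)} = V + 2 \left(-3\right) = V - 6 = -6 + V$)
$g{\left(U \right)} = U$ ($g{\left(U \right)} = \left(-4 + U\right) + 4 = U$)
$b{\left(K \right)} = -6 + K$
$A{\left(C \right)} = \frac{1}{-9 + C}$ ($A{\left(C \right)} = \frac{1}{\left(-6 - 3\right) + C} = \frac{1}{-9 + C}$)
$n{\left(-49 \right)} + A{\left(-8 \right)} = 24 + \frac{1}{-9 - 8} = 24 + \frac{1}{-17} = 24 - \frac{1}{17} = \frac{407}{17}$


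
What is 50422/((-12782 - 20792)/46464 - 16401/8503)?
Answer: -905495217792/47615263 ≈ -19017.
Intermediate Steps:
50422/((-12782 - 20792)/46464 - 16401/8503) = 50422/(-33574*1/46464 - 16401*1/8503) = 50422/(-16787/23232 - 1491/773) = 50422/(-47615263/17958336) = 50422*(-17958336/47615263) = -905495217792/47615263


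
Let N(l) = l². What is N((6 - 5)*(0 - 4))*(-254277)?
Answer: -4068432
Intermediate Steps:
N((6 - 5)*(0 - 4))*(-254277) = ((6 - 5)*(0 - 4))²*(-254277) = (1*(-4))²*(-254277) = (-4)²*(-254277) = 16*(-254277) = -4068432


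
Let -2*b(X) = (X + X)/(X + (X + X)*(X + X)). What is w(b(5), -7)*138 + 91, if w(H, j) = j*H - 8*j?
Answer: 7865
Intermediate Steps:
b(X) = -X/(X + 4*X**2) (b(X) = -(X + X)/(2*(X + (X + X)*(X + X))) = -2*X/(2*(X + (2*X)*(2*X))) = -2*X/(2*(X + 4*X**2)) = -X/(X + 4*X**2))
w(H, j) = -8*j + H*j (w(H, j) = H*j - 8*j = -8*j + H*j)
w(b(5), -7)*138 + 91 = -7*(-8 - 1/(1 + 4*5))*138 + 91 = -7*(-8 - 1/(1 + 20))*138 + 91 = -7*(-8 - 1/21)*138 + 91 = -7*(-169/21)*138 + 91 = (169/3)*138 + 91 = 7774 + 91 = 7865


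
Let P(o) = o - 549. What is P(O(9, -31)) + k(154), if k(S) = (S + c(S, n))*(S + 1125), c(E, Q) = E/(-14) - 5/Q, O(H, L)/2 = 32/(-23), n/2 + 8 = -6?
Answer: 117577405/644 ≈ 1.8257e+5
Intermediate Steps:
n = -28 (n = -16 + 2*(-6) = -16 - 12 = -28)
O(H, L) = -64/23 (O(H, L) = 2*(32/(-23)) = 2*(32*(-1/23)) = 2*(-32/23) = -64/23)
P(o) = -549 + o
c(E, Q) = -5/Q - E/14 (c(E, Q) = E*(-1/14) - 5/Q = -E/14 - 5/Q = -5/Q - E/14)
k(S) = (1125 + S)*(5/28 + 13*S/14) (k(S) = (S + (-5/(-28) - S/14))*(S + 1125) = (S + (-5*(-1/28) - S/14))*(1125 + S) = (S + (5/28 - S/14))*(1125 + S) = (5/28 + 13*S/14)*(1125 + S) = (1125 + S)*(5/28 + 13*S/14))
P(O(9, -31)) + k(154) = (-549 - 64/23) + (5625/28 + (13/14)*154² + (29255/28)*154) = -12691/23 + (5625/28 + (13/14)*23716 + 321805/2) = -12691/23 + (5625/28 + 22022 + 321805/2) = -12691/23 + 5127511/28 = 117577405/644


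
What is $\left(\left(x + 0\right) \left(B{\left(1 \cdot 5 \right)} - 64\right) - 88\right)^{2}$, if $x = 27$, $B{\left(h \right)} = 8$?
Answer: $2560000$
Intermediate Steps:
$\left(\left(x + 0\right) \left(B{\left(1 \cdot 5 \right)} - 64\right) - 88\right)^{2} = \left(\left(27 + 0\right) \left(8 - 64\right) - 88\right)^{2} = \left(27 \left(-56\right) - 88\right)^{2} = \left(-1512 - 88\right)^{2} = \left(-1600\right)^{2} = 2560000$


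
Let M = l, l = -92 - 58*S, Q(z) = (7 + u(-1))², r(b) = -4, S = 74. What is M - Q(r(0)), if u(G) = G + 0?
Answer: -4420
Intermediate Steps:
u(G) = G
Q(z) = 36 (Q(z) = (7 - 1)² = 6² = 36)
l = -4384 (l = -92 - 58*74 = -92 - 4292 = -4384)
M = -4384
M - Q(r(0)) = -4384 - 1*36 = -4384 - 36 = -4420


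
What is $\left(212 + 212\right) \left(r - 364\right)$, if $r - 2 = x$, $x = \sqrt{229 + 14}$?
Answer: $-153488 + 3816 \sqrt{3} \approx -1.4688 \cdot 10^{5}$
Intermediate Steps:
$x = 9 \sqrt{3}$ ($x = \sqrt{243} = 9 \sqrt{3} \approx 15.588$)
$r = 2 + 9 \sqrt{3} \approx 17.588$
$\left(212 + 212\right) \left(r - 364\right) = \left(212 + 212\right) \left(\left(2 + 9 \sqrt{3}\right) - 364\right) = 424 \left(-362 + 9 \sqrt{3}\right) = -153488 + 3816 \sqrt{3}$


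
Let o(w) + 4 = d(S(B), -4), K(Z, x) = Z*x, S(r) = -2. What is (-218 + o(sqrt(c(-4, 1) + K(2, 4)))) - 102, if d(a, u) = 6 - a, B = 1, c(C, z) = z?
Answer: -316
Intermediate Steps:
o(w) = 4 (o(w) = -4 + (6 - 1*(-2)) = -4 + (6 + 2) = -4 + 8 = 4)
(-218 + o(sqrt(c(-4, 1) + K(2, 4)))) - 102 = (-218 + 4) - 102 = -214 - 102 = -316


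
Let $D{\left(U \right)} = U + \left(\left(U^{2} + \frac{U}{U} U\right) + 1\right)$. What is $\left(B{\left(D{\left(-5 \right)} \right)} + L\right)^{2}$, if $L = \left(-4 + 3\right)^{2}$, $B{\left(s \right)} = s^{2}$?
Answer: $66049$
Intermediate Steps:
$D{\left(U \right)} = 1 + U^{2} + 2 U$ ($D{\left(U \right)} = U + \left(\left(U^{2} + 1 U\right) + 1\right) = U + \left(\left(U^{2} + U\right) + 1\right) = U + \left(\left(U + U^{2}\right) + 1\right) = U + \left(1 + U + U^{2}\right) = 1 + U^{2} + 2 U$)
$L = 1$ ($L = \left(-1\right)^{2} = 1$)
$\left(B{\left(D{\left(-5 \right)} \right)} + L\right)^{2} = \left(\left(1 + \left(-5\right)^{2} + 2 \left(-5\right)\right)^{2} + 1\right)^{2} = \left(\left(1 + 25 - 10\right)^{2} + 1\right)^{2} = \left(16^{2} + 1\right)^{2} = \left(256 + 1\right)^{2} = 257^{2} = 66049$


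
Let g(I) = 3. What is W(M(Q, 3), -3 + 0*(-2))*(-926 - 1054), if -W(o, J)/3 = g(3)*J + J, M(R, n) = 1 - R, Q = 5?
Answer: -71280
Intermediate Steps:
W(o, J) = -12*J (W(o, J) = -3*(3*J + J) = -12*J)
W(M(Q, 3), -3 + 0*(-2))*(-926 - 1054) = (-12*(-3 + 0*(-2)))*(-926 - 1054) = -12*(-3 + 0)*(-1980) = -12*(-3)*(-1980) = 36*(-1980) = -71280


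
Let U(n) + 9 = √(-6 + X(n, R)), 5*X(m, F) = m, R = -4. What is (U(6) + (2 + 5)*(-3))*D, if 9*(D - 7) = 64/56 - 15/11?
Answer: -48340/231 + 9668*I*√30/3465 ≈ -209.26 + 15.282*I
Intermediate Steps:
X(m, F) = m/5
D = 4834/693 (D = 7 + (64/56 - 15/11)/9 = 7 + (64*(1/56) - 15*1/11)/9 = 7 + (8/7 - 15/11)/9 = 7 + (⅑)*(-17/77) = 7 - 17/693 = 4834/693 ≈ 6.9755)
U(n) = -9 + √(-6 + n/5)
(U(6) + (2 + 5)*(-3))*D = ((-9 + √(-150 + 5*6)/5) + (2 + 5)*(-3))*(4834/693) = ((-9 + √(-150 + 30)/5) + 7*(-3))*(4834/693) = ((-9 + √(-120)/5) - 21)*(4834/693) = ((-9 + (2*I*√30)/5) - 21)*(4834/693) = ((-9 + 2*I*√30/5) - 21)*(4834/693) = (-30 + 2*I*√30/5)*(4834/693) = -48340/231 + 9668*I*√30/3465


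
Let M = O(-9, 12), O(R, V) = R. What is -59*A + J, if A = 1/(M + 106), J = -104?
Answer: -10147/97 ≈ -104.61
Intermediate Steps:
M = -9
A = 1/97 (A = 1/(-9 + 106) = 1/97 ≈ 0.010309)
-59*A + J = -59*1/97 - 104 = -59/97 - 104 = -10147/97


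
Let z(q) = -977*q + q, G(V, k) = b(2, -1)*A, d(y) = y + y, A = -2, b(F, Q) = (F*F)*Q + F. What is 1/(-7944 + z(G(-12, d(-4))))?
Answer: -1/11848 ≈ -8.4402e-5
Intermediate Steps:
b(F, Q) = F + Q*F² (b(F, Q) = F²*Q + F = Q*F² + F = F + Q*F²)
d(y) = 2*y
G(V, k) = 4 (G(V, k) = (2*(1 + 2*(-1)))*(-2) = (2*(1 - 2))*(-2) = (2*(-1))*(-2) = -2*(-2) = 4)
z(q) = -976*q
1/(-7944 + z(G(-12, d(-4)))) = 1/(-7944 - 976*4) = 1/(-7944 - 3904) = 1/(-11848) = -1/11848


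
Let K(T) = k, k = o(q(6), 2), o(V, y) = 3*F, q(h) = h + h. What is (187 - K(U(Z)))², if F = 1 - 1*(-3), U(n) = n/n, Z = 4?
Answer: 30625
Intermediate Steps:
U(n) = 1
F = 4 (F = 1 + 3 = 4)
q(h) = 2*h
o(V, y) = 12 (o(V, y) = 3*4 = 12)
k = 12
K(T) = 12
(187 - K(U(Z)))² = (187 - 1*12)² = (187 - 12)² = 175² = 30625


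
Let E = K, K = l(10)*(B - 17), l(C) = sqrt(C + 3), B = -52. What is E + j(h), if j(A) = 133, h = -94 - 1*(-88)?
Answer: 133 - 69*sqrt(13) ≈ -115.78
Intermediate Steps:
h = -6 (h = -94 + 88 = -6)
l(C) = sqrt(3 + C)
K = -69*sqrt(13) (K = sqrt(3 + 10)*(-52 - 17) = sqrt(13)*(-69) = -69*sqrt(13) ≈ -248.78)
E = -69*sqrt(13) ≈ -248.78
E + j(h) = -69*sqrt(13) + 133 = 133 - 69*sqrt(13)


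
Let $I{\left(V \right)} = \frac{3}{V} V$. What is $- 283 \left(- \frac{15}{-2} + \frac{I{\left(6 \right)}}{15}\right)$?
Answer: $- \frac{21791}{10} \approx -2179.1$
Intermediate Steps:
$I{\left(V \right)} = 3$
$- 283 \left(- \frac{15}{-2} + \frac{I{\left(6 \right)}}{15}\right) = - 283 \left(- \frac{15}{-2} + \frac{3}{15}\right) = - 283 \left(\left(-15\right) \left(- \frac{1}{2}\right) + 3 \cdot \frac{1}{15}\right) = - 283 \left(\frac{15}{2} + \frac{1}{5}\right) = \left(-283\right) \frac{77}{10} = - \frac{21791}{10}$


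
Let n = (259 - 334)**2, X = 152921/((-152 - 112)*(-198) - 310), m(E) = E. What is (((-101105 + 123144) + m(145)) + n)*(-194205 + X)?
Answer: -280624158779801/51962 ≈ -5.4006e+9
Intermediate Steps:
X = 152921/51962 (X = 152921/(-264*(-198) - 310) = 152921/(52272 - 310) = 152921/51962 ≈ 2.9429)
n = 5625 (n = (-75)**2 = 5625)
(((-101105 + 123144) + m(145)) + n)*(-194205 + X) = (((-101105 + 123144) + 145) + 5625)*(-194205 + 152921/51962) = ((22039 + 145) + 5625)*(-10091127289/51962) = (22184 + 5625)*(-10091127289/51962) = 27809*(-10091127289/51962) = -280624158779801/51962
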